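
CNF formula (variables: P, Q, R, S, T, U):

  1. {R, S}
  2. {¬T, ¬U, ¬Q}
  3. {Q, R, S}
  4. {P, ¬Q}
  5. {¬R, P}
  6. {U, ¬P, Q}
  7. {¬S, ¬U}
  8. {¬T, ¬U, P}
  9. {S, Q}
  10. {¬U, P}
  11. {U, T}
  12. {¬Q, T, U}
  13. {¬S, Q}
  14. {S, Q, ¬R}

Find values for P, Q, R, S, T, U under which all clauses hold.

P = True, Q = True, R = False, S = True, T = True, U = False

Check each clause:
  1. {R, S} — S is true.
  2. {¬U, ¬Q, ¬T} — ¬U is true.
  3. {Q, S, R} — Q is true.
  4. {¬Q, P} — P is true.
  5. {¬R, P} — P is true.
  6. {¬P, Q, U} — Q is true.
  7. {¬S, ¬U} — ¬U is true.
  8. {P, ¬T, ¬U} — P is true.
  9. {S, Q} — Q is true.
  10. {¬U, P} — P is true.
  11. {T, U} — T is true.
  12. {T, ¬Q, U} — T is true.
  13. {¬S, Q} — Q is true.
  14. {¬R, S, Q} — Q is true.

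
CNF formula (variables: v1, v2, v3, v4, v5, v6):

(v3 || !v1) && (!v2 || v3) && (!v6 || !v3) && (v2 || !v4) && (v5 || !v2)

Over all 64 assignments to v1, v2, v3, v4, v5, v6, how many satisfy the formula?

12

Split on v2, then v3.
  v2=T, v3=T: remaining (v1,v4,v5,v6) ∈ {(F,F,T,F); (F,T,T,F); (T,F,T,F); (T,T,T,F)} — 4.
  v2=T, v3=F: a clause becomes empty — 0.
  v2=F, v3=T: remaining (v1,v4,v5,v6) ∈ {(F,F,F,F); (F,F,T,F); (T,F,F,F); (T,F,T,F)} — 4.
  v2=F, v3=F: remaining (v1,v4,v5,v6) ∈ {(F,F,F,F); (F,F,F,T); (F,F,T,F); (F,F,T,T)} — 4.
Total: 4 + 0 + 4 + 4 = 12.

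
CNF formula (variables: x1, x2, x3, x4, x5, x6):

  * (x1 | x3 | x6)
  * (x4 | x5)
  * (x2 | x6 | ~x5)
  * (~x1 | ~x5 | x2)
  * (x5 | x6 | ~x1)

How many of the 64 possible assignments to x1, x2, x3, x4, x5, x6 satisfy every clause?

28

Case analysis on x5 and x1:
  x5=T, x1=T: forces x2=T; x3, x4, x6 free → 2^3 = 8.
  x5=T, x1=F: x4 free; 5 ways for (x2,x3,x6) × 2^1 = 10.
  x5=F, x1=T: remaining (x2,x3,x4,x6) ∈ {(F,F,T,T); (F,T,T,T); (T,F,T,T); (T,T,T,T)} — 4.
  x5=F, x1=F: x2 free; 3 ways for (x3,x4,x6) × 2^1 = 6.
Total: 8 + 10 + 4 + 6 = 28.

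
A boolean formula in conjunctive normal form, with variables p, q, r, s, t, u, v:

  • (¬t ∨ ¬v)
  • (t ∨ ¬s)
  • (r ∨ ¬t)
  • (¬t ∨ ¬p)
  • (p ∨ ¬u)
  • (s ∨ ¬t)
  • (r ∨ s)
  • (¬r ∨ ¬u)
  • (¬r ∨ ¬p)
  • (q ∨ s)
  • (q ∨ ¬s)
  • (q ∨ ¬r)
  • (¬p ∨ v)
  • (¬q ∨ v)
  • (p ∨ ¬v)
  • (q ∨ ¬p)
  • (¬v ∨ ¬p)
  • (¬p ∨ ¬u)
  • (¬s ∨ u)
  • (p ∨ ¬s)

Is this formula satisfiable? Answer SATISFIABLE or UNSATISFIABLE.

p = True:
  propagation gives t=False, s=False, r=True; an empty clause results — contradiction.
p = False:
  propagation gives u=False, v=False, q=False, s=True; an empty clause results — contradiction.
Every branch closes, so no satisfying assignment exists.

UNSATISFIABLE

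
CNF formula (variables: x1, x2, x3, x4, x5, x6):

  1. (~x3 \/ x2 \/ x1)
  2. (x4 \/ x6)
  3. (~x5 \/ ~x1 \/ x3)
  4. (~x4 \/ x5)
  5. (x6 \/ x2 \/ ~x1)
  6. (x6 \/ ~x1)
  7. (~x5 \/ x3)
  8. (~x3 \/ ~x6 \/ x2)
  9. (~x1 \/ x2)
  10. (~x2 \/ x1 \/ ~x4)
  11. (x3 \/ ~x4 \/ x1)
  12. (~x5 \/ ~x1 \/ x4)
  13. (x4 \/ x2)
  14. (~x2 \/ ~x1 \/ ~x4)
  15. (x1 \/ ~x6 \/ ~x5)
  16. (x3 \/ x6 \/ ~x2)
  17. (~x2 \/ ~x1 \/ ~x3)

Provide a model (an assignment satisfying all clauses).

x1 = F, x2 = T, x3 = T, x4 = F, x5 = F, x6 = T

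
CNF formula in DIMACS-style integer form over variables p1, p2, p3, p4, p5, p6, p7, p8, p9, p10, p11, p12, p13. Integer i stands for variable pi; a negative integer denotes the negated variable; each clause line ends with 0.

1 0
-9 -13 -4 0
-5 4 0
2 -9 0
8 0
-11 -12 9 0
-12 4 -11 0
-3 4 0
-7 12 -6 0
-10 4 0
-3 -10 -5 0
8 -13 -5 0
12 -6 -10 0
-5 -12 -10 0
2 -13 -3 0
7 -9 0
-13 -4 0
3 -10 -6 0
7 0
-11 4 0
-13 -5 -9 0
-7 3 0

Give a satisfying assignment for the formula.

p1=1  p2=1  p3=1  p4=1  p5=1  p6=0  p7=1  p8=1  p9=1  p10=0  p11=0  p12=1  p13=0

Unit propagation: (p1) forces p1 = True.
Unit propagation: (p8) forces p8 = True.
The clause (p7) is unit: p7 must be True.
Unit propagation: (p3) forces p3 = True.
(p4) is a unit clause, so p4 = True.
(~p13) is a unit clause, so p13 = False.
p2 occurs only positively in the remaining clauses — set p2 = True.
p6 occurs only negated in the remaining clauses — set p6 = False.
Set p5 = True and propagate.
  then p10 is forced to False.
The remaining clauses are satisfied by p9 = True, p11 = False, p12 = True.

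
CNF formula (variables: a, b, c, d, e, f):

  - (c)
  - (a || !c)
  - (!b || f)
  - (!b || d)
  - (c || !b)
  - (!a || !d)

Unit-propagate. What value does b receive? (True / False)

(c) is a unit clause: c = True.
In (!c || a), !c is now false; a must hold, so a = True.
From (!d || !a) and a = True: d = False.
(!b || d) with d = False leaves only !b, so b = False.

False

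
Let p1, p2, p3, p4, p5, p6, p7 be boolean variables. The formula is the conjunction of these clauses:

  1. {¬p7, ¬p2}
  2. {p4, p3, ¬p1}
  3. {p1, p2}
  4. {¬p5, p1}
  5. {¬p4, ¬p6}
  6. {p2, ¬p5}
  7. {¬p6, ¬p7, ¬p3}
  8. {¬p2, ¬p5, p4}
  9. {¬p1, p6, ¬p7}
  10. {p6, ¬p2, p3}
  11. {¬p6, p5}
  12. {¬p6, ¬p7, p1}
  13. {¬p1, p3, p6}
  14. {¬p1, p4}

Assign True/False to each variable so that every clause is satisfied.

p1=False, p2=True, p3=True, p4=False, p5=False, p6=False, p7=False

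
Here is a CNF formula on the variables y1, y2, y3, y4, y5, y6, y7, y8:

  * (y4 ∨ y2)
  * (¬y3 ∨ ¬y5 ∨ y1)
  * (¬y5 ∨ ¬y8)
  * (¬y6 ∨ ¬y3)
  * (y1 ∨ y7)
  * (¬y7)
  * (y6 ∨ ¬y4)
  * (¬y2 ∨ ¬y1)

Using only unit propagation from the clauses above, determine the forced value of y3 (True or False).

Unit clause (¬y7) sets y7 = False.
(y7 ∨ y1) with y7 = False leaves only y1, so y1 = True.
In (¬y1 ∨ ¬y2), ¬y1 is now false; ¬y2 must hold, so y2 = False.
In (y2 ∨ y4), y2 is now false; y4 must hold, so y4 = True.
(y6 ∨ ¬y4) with y4 = True leaves only y6, so y6 = True.
(¬y6 ∨ ¬y3): since y6 = True, the clause reduces to (¬y3). y3 = False.

False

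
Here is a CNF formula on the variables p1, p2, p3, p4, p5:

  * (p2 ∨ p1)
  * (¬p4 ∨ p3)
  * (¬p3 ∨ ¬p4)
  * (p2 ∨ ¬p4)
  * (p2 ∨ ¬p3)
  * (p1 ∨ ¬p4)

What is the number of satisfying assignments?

10

Case analysis on p4 and p2:
  p4=T, p2=T: a clause becomes empty — 0.
  p4=T, p2=F: a clause becomes empty — 0.
  p4=F, p2=T: p1, p3, p5 free → 2^3 = 8.
  p4=F, p2=F: remaining (p1,p3,p5) ∈ {(T,F,F); (T,F,T)} — 2.
Total: 0 + 0 + 8 + 2 = 10.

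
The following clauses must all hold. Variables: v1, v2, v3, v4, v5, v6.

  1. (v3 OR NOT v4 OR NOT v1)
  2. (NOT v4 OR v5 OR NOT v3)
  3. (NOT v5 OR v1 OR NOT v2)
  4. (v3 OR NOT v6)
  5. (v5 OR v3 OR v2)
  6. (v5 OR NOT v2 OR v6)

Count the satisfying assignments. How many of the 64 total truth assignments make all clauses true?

Split on v3, then v5.
  v3=T, v5=T: v4, v6 free; 3 ways for (v1,v2) × 2^2 = 12.
  v3=T, v5=F: v1 free; 3 ways for (v2,v4,v6) × 2^1 = 6.
  v3=F, v5=T: remaining (v1,v2,v4,v6) ∈ {(F,F,F,F); (F,F,T,F); (T,F,F,F); (T,T,F,F)} — 4.
  v3=F, v5=F: a clause becomes empty — 0.
Total: 12 + 6 + 4 + 0 = 22.

22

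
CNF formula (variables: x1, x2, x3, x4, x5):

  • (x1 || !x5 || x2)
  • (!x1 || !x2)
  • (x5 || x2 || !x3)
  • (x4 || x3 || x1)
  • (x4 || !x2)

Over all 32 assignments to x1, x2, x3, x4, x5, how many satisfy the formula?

11

Split on x2, then x1.
  x2=1, x1=1: a clause becomes empty — 0.
  x2=1, x1=0: remaining (x3,x4,x5) ∈ {(0,1,0); (0,1,1); (1,1,0); (1,1,1)} — 4.
  x2=0, x1=1: x4 free; 3 ways for (x3,x5) × 2^1 = 6.
  x2=0, x1=0: remaining (x3,x4,x5) ∈ {(0,1,0)} — 1.
Total: 0 + 4 + 6 + 1 = 11.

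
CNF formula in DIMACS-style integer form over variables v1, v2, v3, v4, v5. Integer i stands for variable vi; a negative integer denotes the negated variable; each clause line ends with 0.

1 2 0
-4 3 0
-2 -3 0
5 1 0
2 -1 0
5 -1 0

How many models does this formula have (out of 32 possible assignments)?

2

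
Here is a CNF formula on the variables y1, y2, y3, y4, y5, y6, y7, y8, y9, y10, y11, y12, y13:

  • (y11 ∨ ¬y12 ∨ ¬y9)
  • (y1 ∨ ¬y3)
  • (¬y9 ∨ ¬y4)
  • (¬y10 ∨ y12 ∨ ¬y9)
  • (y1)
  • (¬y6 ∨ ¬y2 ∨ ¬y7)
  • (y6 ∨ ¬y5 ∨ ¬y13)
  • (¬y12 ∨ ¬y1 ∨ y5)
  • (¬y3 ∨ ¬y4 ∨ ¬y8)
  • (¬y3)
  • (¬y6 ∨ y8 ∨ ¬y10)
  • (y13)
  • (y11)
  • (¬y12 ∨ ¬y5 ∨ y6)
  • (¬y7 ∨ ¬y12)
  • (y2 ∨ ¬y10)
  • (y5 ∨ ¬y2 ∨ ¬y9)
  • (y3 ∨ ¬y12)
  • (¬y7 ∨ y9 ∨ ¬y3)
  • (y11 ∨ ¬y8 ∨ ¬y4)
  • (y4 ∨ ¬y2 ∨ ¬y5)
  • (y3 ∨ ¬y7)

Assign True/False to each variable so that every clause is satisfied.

y1=T, y2=F, y3=F, y4=T, y5=F, y6=T, y7=F, y8=T, y9=F, y10=F, y11=T, y12=F, y13=T

Check each clause:
  1. (¬y9 ∨ y11 ∨ ¬y12) — y11 is true.
  2. (¬y3 ∨ y1) — y1 is true.
  3. (¬y9 ∨ ¬y4) — ¬y9 is true.
  4. (y12 ∨ ¬y10 ∨ ¬y9) — ¬y10 is true.
  5. (y1) — y1 is true.
  6. (¬y2 ∨ ¬y6 ∨ ¬y7) — ¬y7 is true.
  7. (¬y5 ∨ ¬y13 ∨ y6) — y6 is true.
  8. (¬y12 ∨ y5 ∨ ¬y1) — ¬y12 is true.
  9. (¬y8 ∨ ¬y3 ∨ ¬y4) — ¬y3 is true.
  10. (¬y3) — ¬y3 is true.
  11. (y8 ∨ ¬y10 ∨ ¬y6) — y8 is true.
  12. (y13) — y13 is true.
  13. (y11) — y11 is true.
  14. (¬y5 ∨ y6 ∨ ¬y12) — ¬y5 is true.
  15. (¬y7 ∨ ¬y12) — ¬y7 is true.
  16. (¬y10 ∨ y2) — ¬y10 is true.
  17. (¬y9 ∨ ¬y2 ∨ y5) — ¬y2 is true.
  18. (¬y12 ∨ y3) — ¬y12 is true.
  19. (y9 ∨ ¬y7 ∨ ¬y3) — ¬y3 is true.
  20. (¬y4 ∨ ¬y8 ∨ y11) — y11 is true.
  21. (y4 ∨ ¬y2 ∨ ¬y5) — ¬y5 is true.
  22. (y3 ∨ ¬y7) — ¬y7 is true.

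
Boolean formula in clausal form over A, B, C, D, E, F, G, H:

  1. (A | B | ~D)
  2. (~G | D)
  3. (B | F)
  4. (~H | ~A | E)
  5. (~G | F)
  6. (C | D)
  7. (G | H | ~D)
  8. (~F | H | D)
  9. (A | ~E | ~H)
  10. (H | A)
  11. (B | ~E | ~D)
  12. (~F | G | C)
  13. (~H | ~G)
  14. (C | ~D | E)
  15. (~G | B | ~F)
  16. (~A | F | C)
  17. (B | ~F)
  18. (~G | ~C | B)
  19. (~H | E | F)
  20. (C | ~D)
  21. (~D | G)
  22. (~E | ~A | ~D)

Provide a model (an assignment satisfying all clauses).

Pure literal: B appears only positively; assign B = True.
Set A = True and propagate.
Branch on C: take C = True.
For the remaining variables, D = False, E = False, F = False, G = False, H = False works.

A = 1  B = 1  C = 1  D = 0  E = 0  F = 0  G = 0  H = 0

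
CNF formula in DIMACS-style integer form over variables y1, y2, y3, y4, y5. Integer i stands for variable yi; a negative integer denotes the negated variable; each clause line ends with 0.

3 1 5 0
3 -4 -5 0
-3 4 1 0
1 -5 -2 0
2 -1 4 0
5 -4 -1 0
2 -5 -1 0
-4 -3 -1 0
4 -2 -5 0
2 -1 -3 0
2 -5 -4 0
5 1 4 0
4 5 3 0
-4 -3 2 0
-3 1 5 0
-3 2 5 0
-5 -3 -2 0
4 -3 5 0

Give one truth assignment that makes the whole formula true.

Set y1 = False and propagate.
Set y2 = False and propagate.
Branch on y3: take y3 = False.
  then y5 is forced to True.
  then y4 is forced to False.

y1=False, y2=False, y3=False, y4=False, y5=True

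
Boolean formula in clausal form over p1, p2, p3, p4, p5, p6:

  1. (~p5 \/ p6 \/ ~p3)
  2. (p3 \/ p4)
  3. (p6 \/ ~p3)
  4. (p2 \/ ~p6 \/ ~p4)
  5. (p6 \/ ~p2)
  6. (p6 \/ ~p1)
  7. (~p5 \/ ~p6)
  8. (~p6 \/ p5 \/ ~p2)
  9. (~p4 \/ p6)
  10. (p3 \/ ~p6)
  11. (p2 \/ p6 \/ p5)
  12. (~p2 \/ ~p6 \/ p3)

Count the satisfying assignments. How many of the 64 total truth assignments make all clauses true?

Satisfying assignments:
  p1=F p2=F p3=T p4=F p5=F p6=T
  p1=T p2=F p3=T p4=F p5=F p6=T
That's 2 in total.

2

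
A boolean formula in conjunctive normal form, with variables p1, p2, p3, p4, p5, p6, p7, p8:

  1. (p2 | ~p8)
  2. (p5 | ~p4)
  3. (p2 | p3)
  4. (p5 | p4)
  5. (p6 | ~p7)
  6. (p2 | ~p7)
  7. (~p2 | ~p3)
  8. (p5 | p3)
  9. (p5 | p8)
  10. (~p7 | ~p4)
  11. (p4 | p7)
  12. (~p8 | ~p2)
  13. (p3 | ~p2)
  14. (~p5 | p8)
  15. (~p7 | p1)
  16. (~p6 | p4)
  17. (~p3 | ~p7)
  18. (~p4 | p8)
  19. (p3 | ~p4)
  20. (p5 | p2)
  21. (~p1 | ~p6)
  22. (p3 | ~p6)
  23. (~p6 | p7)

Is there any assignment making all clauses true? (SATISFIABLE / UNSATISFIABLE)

p2 = True:
  propagation gives p3=False; an empty clause results — contradiction.
p2 = False:
  propagation gives p8=False, p3=True, p7=False, p5=True; an empty clause results — contradiction.
Every branch closes, so no satisfying assignment exists.

UNSATISFIABLE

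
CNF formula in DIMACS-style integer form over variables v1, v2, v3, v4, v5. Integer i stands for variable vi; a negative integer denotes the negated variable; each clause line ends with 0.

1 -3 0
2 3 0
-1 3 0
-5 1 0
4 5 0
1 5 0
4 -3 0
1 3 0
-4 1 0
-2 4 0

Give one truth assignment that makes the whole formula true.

Try v1 = True.
  then v3 is forced to True.
  then v4 is forced to True.
v2, v5 are now unconstrained; take v2 = False, v5 = False.
Every clause has at least one true literal under this assignment.
Check each clause:
  1. (v1 | ~v3) — v1 is true.
  2. (v2 | v3) — v3 is true.
  3. (v3 | ~v1) — v3 is true.
  4. (~v5 | v1) — v1 is true.
  5. (v4 | v5) — v4 is true.
  6. (v1 | v5) — v1 is true.
  7. (v4 | ~v3) — v4 is true.
  8. (v3 | v1) — v1 is true.
  9. (~v4 | v1) — v1 is true.
  10. (~v2 | v4) — v4 is true.

v1=True  v2=False  v3=True  v4=True  v5=False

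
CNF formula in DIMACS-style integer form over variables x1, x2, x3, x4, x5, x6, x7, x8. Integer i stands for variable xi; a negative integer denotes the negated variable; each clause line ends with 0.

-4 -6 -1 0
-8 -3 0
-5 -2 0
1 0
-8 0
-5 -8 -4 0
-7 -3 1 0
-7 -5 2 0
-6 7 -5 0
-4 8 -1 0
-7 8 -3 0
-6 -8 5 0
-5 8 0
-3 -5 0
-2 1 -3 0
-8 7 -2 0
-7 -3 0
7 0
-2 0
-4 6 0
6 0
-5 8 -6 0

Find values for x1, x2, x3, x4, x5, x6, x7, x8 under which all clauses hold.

x1 = True, x2 = False, x3 = False, x4 = False, x5 = False, x6 = True, x7 = True, x8 = False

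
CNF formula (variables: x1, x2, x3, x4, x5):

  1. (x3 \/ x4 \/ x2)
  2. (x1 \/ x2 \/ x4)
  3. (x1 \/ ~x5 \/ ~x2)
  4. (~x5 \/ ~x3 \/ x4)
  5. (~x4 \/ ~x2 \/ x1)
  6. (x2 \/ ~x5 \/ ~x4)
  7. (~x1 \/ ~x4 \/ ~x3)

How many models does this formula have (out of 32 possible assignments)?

Case analysis on x4 and x2:
  x4=1, x2=1: remaining (x1,x3,x5) ∈ {(1,0,0); (1,0,1)} — 2.
  x4=1, x2=0: remaining (x1,x3,x5) ∈ {(0,0,0); (0,1,0); (1,0,0)} — 3.
  x4=0, x2=1: 5 of the 8 assignments to (x1,x3,x5) work.
  x4=0, x2=0: remaining (x1,x3,x5) ∈ {(1,1,0)} — 1.
Total: 2 + 3 + 5 + 1 = 11.

11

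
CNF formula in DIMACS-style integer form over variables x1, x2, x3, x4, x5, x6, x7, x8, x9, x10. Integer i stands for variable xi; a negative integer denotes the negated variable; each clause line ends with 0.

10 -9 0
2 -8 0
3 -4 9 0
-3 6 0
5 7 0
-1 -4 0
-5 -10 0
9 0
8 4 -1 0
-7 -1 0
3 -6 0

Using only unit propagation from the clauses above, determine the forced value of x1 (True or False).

False

(x9) is a unit clause: x9 = True.
(~x9 \/ x10): since x9 = True, the clause reduces to (x10). x10 = True.
(~x5 \/ ~x10): since x10 = True, the clause reduces to (~x5). x5 = False.
(x7 \/ x5) with x5 = False leaves only x7, so x7 = True.
In (~x1 \/ ~x7), ~x7 is now false; ~x1 must hold, so x1 = False.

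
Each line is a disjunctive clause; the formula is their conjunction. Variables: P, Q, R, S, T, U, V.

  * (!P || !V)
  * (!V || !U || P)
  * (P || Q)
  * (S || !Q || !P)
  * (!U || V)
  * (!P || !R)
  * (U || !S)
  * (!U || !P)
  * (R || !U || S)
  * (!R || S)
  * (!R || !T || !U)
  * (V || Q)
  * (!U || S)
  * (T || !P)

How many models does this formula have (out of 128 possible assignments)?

The models are:
  P=0 Q=1 R=0 S=0 T=0 U=0 V=0
  P=0 Q=1 R=0 S=0 T=0 U=0 V=1
  P=0 Q=1 R=0 S=0 T=1 U=0 V=0
  P=0 Q=1 R=0 S=0 T=1 U=0 V=1
That's 4 in total.

4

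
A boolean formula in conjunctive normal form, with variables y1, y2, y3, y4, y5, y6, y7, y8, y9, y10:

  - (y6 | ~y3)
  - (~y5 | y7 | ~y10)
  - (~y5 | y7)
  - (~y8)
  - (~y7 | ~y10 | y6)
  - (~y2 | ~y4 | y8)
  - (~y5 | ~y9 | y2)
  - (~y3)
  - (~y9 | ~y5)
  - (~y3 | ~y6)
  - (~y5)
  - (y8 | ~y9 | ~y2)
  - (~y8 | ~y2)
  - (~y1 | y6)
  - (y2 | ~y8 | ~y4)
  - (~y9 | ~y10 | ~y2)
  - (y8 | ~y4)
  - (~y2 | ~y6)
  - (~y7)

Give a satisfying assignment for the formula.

y1=1, y2=0, y3=0, y4=0, y5=0, y6=1, y7=0, y8=0, y9=0, y10=0

Check each clause:
  1. (~y3 | y6) — ~y3 is true.
  2. (~y5 | ~y10 | y7) — ~y5 is true.
  3. (y7 | ~y5) — ~y5 is true.
  4. (~y8) — ~y8 is true.
  5. (y6 | ~y10 | ~y7) — ~y7 is true.
  6. (~y2 | y8 | ~y4) — ~y4 is true.
  7. (~y5 | y2 | ~y9) — ~y5 is true.
  8. (~y3) — ~y3 is true.
  9. (~y5 | ~y9) — ~y5 is true.
  10. (~y6 | ~y3) — ~y3 is true.
  11. (~y5) — ~y5 is true.
  12. (~y9 | ~y2 | y8) — ~y2 is true.
  13. (~y8 | ~y2) — ~y8 is true.
  14. (~y1 | y6) — y6 is true.
  15. (~y8 | y2 | ~y4) — ~y8 is true.
  16. (~y10 | ~y9 | ~y2) — ~y9 is true.
  17. (y8 | ~y4) — ~y4 is true.
  18. (~y6 | ~y2) — ~y2 is true.
  19. (~y7) — ~y7 is true.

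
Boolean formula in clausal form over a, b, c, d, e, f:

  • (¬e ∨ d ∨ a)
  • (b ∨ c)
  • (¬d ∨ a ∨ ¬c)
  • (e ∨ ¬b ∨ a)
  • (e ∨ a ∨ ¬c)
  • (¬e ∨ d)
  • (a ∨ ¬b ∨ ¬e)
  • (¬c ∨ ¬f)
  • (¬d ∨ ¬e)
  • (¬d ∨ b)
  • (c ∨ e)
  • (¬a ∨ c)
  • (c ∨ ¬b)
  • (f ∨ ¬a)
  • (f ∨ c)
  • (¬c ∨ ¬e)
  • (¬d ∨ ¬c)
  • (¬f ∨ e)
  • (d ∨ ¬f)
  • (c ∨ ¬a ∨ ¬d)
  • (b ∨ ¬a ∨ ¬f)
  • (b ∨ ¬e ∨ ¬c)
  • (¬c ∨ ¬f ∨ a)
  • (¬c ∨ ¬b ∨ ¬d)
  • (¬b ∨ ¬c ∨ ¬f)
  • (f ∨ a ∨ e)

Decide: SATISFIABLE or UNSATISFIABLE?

UNSATISFIABLE

c = True:
  propagation gives f=False, a=False, d=False, e=False; an empty clause results — contradiction.
c = False:
  propagation gives b=True; an empty clause results — contradiction.
Every branch closes, so no satisfying assignment exists.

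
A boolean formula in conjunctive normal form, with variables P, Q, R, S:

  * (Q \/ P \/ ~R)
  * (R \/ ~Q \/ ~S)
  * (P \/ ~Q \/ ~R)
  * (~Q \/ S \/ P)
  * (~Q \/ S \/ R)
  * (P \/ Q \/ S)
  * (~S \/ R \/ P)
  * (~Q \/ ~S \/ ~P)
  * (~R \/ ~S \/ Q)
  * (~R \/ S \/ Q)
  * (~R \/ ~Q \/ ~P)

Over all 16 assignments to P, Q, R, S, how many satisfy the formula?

Satisfying assignments:
  P=T Q=F R=F S=F
  P=T Q=F R=F S=T
Count: 2.

2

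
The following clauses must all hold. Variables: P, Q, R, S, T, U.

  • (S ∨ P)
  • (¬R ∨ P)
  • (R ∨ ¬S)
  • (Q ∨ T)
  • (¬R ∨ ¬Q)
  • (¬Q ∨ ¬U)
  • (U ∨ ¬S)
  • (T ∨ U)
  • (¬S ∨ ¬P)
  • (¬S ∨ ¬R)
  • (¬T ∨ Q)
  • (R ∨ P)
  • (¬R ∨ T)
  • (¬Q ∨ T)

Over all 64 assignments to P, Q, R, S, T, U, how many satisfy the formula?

1

Satisfying assignments:
  P=1 Q=1 R=0 S=0 T=1 U=0
Count: 1.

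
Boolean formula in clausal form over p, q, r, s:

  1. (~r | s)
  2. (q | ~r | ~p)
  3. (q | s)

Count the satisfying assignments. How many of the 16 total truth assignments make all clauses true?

9

Split on q, then r.
  q=1, r=1: remaining (p,s) ∈ {(0,1); (1,1)} — 2.
  q=1, r=0: remaining (p,s) ∈ {(0,0); (0,1); (1,0); (1,1)} — 4.
  q=0, r=1: remaining (p,s) ∈ {(0,1)} — 1.
  q=0, r=0: remaining (p,s) ∈ {(0,1); (1,1)} — 2.
Total: 2 + 4 + 1 + 2 = 9.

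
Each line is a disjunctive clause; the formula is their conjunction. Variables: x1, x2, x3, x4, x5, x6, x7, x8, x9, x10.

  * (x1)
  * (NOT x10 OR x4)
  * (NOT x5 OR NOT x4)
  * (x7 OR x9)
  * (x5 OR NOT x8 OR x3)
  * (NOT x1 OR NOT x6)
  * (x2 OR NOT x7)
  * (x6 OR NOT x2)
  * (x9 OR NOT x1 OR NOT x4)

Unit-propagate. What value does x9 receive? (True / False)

True

Unit clause (x1) sets x1 = True.
(NOT x1 OR NOT x6) with x1 = True leaves only NOT x6, so x6 = False.
From (NOT x2 OR x6) and x6 = False: x2 = False.
From (NOT x7 OR x2) and x2 = False: x7 = False.
In (x7 OR x9), x7 is now false; x9 must hold, so x9 = True.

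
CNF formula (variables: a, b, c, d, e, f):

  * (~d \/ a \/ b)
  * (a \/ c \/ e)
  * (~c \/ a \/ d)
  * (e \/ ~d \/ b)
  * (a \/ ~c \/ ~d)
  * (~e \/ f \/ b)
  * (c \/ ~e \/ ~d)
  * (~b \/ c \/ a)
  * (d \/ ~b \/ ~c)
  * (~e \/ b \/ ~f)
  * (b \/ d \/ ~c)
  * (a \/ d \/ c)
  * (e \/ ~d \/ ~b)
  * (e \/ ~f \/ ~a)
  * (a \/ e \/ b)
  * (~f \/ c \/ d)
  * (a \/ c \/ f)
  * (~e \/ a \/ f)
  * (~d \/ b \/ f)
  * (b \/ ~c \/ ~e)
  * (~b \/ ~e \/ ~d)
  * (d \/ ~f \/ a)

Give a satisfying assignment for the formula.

a=True, b=True, c=False, d=False, e=False, f=False

Try a = True.
Set b = True and propagate.
The remaining clauses are satisfied by c = False, d = False, e = False, f = False.
Every clause has at least one true literal under this assignment.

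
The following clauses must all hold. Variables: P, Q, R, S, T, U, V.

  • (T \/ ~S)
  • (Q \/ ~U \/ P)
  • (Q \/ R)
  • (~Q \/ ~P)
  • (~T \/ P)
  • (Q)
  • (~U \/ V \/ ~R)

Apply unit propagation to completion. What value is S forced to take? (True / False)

(Q) is a unit clause: Q = True.
(~P \/ ~Q): since Q = True, the clause reduces to (~P). P = False.
(~T \/ P) with P = False leaves only ~T, so T = False.
From (~S \/ T) and T = False: S = False.

False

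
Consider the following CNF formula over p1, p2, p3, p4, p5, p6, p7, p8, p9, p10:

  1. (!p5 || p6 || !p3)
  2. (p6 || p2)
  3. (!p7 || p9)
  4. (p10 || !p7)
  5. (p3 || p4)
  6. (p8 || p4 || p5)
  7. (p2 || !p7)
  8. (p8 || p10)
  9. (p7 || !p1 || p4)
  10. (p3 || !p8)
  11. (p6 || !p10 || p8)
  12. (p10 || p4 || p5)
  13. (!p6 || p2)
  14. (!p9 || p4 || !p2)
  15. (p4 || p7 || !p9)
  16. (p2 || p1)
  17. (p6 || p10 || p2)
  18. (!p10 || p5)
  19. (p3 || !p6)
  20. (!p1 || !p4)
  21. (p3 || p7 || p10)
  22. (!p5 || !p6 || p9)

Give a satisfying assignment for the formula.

p1=F, p2=T, p3=T, p4=T, p5=T, p6=T, p7=F, p8=F, p9=T, p10=T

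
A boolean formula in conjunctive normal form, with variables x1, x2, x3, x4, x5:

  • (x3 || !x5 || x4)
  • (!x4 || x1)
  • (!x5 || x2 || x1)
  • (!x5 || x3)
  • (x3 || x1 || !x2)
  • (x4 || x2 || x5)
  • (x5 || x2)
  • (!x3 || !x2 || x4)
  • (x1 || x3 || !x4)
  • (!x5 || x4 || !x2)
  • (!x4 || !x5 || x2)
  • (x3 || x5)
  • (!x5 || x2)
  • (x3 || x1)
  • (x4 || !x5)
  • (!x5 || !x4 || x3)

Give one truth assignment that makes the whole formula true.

x1=T, x2=T, x3=T, x4=T, x5=T

Pure literal: x1 appears only positively; assign x1 = True.
Set x2 = True and propagate.
For the remaining variables, x3 = True, x4 = True, x5 = True works.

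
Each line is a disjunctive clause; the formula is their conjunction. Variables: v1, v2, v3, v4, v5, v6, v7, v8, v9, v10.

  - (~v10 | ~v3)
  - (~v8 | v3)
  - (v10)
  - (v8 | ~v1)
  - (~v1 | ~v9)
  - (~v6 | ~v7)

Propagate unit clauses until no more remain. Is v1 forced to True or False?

False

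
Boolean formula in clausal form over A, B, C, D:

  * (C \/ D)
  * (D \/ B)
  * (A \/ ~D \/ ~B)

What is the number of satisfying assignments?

8

Satisfying assignments:
  A=F B=F C=F D=T
  A=F B=F C=T D=T
  A=F B=T C=T D=F
  A=T B=F C=F D=T
  A=T B=F C=T D=T
  A=T B=T C=F D=T
  A=T B=T C=T D=F
  A=T B=T C=T D=T
That's 8 in total.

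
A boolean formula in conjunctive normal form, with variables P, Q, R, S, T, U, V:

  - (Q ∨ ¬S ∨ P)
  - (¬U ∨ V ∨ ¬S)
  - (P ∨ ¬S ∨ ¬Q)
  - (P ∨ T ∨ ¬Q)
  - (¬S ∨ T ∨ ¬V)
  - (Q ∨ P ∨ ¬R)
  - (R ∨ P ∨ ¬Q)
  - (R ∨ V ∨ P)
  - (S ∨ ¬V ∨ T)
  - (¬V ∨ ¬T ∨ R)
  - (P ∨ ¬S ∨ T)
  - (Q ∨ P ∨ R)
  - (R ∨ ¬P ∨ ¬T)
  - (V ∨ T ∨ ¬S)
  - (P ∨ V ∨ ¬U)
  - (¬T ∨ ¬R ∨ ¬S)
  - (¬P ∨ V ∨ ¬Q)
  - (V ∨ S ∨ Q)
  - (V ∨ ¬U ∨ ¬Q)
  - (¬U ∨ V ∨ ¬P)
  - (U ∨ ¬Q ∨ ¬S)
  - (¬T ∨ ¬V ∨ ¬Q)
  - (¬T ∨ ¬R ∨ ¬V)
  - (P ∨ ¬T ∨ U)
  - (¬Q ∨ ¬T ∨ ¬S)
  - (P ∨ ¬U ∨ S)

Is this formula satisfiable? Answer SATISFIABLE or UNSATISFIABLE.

UNSATISFIABLE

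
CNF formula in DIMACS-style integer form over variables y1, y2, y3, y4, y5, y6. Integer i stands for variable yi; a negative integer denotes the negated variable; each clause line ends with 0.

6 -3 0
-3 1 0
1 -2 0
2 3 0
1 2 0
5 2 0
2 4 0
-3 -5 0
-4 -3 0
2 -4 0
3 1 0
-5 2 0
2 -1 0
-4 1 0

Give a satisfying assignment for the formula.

y1 = True, y2 = True, y3 = False, y4 = True, y5 = True, y6 = True

Pure literal: y6 appears only positively; assign y6 = True.
Set y1 = True and propagate.
  then y2 is forced to True.
Branch on y3: take y3 = False.
y4, y5 are now unconstrained; take y4 = True, y5 = True.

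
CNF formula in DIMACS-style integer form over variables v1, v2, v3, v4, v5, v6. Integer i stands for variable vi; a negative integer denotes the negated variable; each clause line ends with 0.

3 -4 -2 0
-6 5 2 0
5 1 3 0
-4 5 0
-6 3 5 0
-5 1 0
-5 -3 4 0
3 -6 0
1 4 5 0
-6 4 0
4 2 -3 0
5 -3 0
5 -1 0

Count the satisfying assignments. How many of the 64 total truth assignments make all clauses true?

7

The models are:
  v1=T v2=F v3=F v4=F v5=T v6=F
  v1=T v2=F v3=F v4=T v5=T v6=F
  v1=T v2=F v3=T v4=T v5=T v6=F
  v1=T v2=F v3=T v4=T v5=T v6=T
  v1=T v2=T v3=F v4=F v5=T v6=F
  v1=T v2=T v3=T v4=T v5=T v6=F
  v1=T v2=T v3=T v4=T v5=T v6=T
That's 7 in total.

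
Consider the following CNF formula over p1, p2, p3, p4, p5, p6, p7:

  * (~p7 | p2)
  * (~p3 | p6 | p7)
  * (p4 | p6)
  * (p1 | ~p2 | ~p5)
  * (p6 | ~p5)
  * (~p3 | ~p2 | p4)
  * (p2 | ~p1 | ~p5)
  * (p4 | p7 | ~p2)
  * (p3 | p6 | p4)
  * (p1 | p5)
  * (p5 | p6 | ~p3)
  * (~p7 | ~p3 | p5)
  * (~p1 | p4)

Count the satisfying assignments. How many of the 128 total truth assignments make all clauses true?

Case analysis on p5 and p2:
  p5=T, p2=T: remaining (p1,p3,p4,p6,p7) ∈ {(T,F,T,T,F); (T,F,T,T,T); (T,T,T,T,F); (T,T,T,T,T)} — 4.
  p5=T, p2=F: remaining (p1,p3,p4,p6,p7) ∈ {(F,F,F,T,F); (F,F,T,T,F); (F,T,F,T,F); (F,T,T,T,F)} — 4.
  p5=F, p2=T: 5 of the 32 assignments to (p1,p3,p4,p6,p7) work.
  p5=F, p2=F: remaining (p1,p3,p4,p6,p7) ∈ {(T,F,T,F,F); (T,F,T,T,F); (T,T,T,T,F)} — 3.
Total: 4 + 4 + 5 + 3 = 16.

16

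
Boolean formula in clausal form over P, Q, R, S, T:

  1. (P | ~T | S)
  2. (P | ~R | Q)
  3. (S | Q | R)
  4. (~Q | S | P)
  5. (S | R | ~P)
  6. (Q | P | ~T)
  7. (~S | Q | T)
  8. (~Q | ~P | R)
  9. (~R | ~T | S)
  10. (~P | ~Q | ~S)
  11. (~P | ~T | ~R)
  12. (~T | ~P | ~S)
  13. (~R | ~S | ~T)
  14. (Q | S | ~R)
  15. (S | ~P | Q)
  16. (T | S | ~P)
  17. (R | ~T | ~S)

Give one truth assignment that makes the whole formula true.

Set P = False and propagate.
Branch on Q: take Q = True.
  then S is forced to True.
For the remaining variables, R = False, T = False works.

P=F  Q=T  R=F  S=T  T=F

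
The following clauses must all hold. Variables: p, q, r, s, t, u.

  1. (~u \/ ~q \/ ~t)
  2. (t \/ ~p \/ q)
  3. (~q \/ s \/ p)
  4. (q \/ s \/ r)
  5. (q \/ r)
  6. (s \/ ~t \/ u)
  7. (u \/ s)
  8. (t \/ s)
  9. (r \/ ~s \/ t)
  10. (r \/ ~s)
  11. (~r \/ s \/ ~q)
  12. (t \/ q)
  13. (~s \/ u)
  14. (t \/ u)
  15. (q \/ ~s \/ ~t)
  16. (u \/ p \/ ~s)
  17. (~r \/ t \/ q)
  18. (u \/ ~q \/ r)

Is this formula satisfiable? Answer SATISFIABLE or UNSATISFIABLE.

SATISFIABLE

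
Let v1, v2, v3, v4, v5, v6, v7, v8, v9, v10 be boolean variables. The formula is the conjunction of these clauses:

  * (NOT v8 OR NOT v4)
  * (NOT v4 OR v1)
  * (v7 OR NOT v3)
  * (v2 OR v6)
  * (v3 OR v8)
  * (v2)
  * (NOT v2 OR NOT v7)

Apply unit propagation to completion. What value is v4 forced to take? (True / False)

False

Unit clause (v2) sets v2 = True.
From (NOT v2 OR NOT v7) and v2 = True: v7 = False.
From (NOT v3 OR v7) and v7 = False: v3 = False.
(v3 OR v8) with v3 = False leaves only v8, so v8 = True.
(NOT v4 OR NOT v8): since v8 = True, the clause reduces to (NOT v4). v4 = False.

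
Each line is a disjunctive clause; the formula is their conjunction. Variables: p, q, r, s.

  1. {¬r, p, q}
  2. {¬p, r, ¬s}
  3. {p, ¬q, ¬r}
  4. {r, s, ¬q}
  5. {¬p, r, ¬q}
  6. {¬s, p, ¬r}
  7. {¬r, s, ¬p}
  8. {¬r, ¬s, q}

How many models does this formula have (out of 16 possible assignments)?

The models are:
  p=F q=F r=F s=F
  p=F q=F r=F s=T
  p=F q=T r=F s=T
  p=T q=F r=F s=F
  p=T q=T r=T s=T
That's 5 in total.

5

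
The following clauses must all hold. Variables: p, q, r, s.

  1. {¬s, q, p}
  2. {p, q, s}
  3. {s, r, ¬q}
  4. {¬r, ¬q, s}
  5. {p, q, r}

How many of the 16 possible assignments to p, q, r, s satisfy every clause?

Split on q, then s.
  q=T, s=T: remaining (p,r) ∈ {(F,F); (F,T); (T,F); (T,T)} — 4.
  q=T, s=F: a clause becomes empty — 0.
  q=F, s=T: remaining (p,r) ∈ {(T,F); (T,T)} — 2.
  q=F, s=F: remaining (p,r) ∈ {(T,F); (T,T)} — 2.
Total: 4 + 0 + 2 + 2 = 8.

8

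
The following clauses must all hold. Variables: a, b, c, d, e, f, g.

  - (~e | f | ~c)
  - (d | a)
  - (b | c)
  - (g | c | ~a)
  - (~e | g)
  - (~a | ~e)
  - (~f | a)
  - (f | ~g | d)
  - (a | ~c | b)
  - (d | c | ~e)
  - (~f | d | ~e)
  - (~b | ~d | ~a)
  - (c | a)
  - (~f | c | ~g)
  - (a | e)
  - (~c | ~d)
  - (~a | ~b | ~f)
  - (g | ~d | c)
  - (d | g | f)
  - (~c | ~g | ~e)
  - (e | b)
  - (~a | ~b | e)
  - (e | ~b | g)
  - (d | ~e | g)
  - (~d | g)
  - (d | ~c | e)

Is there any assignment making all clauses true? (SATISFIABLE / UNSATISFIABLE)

e = True:
  propagation gives g=True, a=False, d=True, f=False; an empty clause results — contradiction.
e = False:
  propagation gives a=True, b=True; an empty clause results — contradiction.
Every branch closes, so no satisfying assignment exists.

UNSATISFIABLE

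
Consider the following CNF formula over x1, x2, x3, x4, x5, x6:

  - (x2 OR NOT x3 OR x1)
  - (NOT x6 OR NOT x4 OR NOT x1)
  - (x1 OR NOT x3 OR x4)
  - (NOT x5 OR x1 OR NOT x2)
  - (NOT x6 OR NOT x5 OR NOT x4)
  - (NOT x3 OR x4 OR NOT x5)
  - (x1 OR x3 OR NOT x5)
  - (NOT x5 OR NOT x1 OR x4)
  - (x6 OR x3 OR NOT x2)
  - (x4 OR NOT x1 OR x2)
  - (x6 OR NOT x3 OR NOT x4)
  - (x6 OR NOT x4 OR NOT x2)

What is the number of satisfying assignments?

12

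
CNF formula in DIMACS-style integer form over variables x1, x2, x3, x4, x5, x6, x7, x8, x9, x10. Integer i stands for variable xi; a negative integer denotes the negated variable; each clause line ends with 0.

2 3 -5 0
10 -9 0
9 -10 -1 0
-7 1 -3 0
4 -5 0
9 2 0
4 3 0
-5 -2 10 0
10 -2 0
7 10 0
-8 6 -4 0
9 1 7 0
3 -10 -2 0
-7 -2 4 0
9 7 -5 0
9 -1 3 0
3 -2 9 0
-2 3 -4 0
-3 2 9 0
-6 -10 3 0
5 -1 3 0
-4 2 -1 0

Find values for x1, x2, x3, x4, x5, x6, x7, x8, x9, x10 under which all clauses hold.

x1 = True, x2 = False, x3 = True, x4 = False, x5 = False, x6 = False, x7 = False, x8 = True, x9 = True, x10 = True

Check each clause:
  1. (x2 | ~x5 | x3) — x3 is true.
  2. (x10 | ~x9) — x10 is true.
  3. (x9 | ~x1 | ~x10) — x9 is true.
  4. (~x7 | x1 | ~x3) — x1 is true.
  5. (~x5 | x4) — ~x5 is true.
  6. (x2 | x9) — x9 is true.
  7. (x3 | x4) — x3 is true.
  8. (x10 | ~x2 | ~x5) — x10 is true.
  9. (~x2 | x10) — x10 is true.
  10. (x7 | x10) — x10 is true.
  11. (~x8 | x6 | ~x4) — ~x4 is true.
  12. (x7 | x9 | x1) — x1 is true.
  13. (~x2 | ~x10 | x3) — x3 is true.
  14. (~x2 | x4 | ~x7) — ~x7 is true.
  15. (x7 | ~x5 | x9) — x9 is true.
  16. (x9 | ~x1 | x3) — x9 is true.
  17. (x3 | ~x2 | x9) — x9 is true.
  18. (~x4 | ~x2 | x3) — x3 is true.
  19. (x9 | x2 | ~x3) — x9 is true.
  20. (~x6 | x3 | ~x10) — ~x6 is true.
  21. (x5 | ~x1 | x3) — x3 is true.
  22. (~x1 | ~x4 | x2) — ~x4 is true.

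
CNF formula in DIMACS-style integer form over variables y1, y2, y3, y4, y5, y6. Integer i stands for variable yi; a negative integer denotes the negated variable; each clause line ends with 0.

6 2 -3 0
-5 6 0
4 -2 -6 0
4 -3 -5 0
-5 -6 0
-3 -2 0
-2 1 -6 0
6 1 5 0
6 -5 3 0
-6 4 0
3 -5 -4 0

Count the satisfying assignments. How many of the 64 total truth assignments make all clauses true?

9

Split on y6, then y5.
  y6=1, y5=1: a clause becomes empty — 0.
  y6=1, y5=0: 5 of the 16 assignments to (y1,y2,y3,y4) work.
  y6=0, y5=1: a clause becomes empty — 0.
  y6=0, y5=0: remaining (y1,y2,y3,y4) ∈ {(1,0,0,0); (1,0,0,1); (1,1,0,0); (1,1,0,1)} — 4.
Total: 0 + 5 + 0 + 4 = 9.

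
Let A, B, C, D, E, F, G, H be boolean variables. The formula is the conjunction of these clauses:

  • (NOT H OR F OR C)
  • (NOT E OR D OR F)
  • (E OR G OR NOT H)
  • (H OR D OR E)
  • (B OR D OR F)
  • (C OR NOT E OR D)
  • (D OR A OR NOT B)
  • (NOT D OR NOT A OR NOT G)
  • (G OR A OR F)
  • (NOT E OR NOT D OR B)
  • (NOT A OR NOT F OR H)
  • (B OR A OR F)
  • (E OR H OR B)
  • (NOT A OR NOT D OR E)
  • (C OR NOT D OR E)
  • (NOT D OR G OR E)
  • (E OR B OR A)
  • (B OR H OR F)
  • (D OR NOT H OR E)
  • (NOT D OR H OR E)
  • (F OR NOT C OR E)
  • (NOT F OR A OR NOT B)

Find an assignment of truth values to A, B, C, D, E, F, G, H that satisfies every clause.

A=False, B=False, C=True, D=False, E=True, F=True, G=True, H=True

Try A = False.
For the remaining variables, B = False, C = True, D = False, E = True, F = True, G = True, H = True works.
Every clause has at least one true literal under this assignment.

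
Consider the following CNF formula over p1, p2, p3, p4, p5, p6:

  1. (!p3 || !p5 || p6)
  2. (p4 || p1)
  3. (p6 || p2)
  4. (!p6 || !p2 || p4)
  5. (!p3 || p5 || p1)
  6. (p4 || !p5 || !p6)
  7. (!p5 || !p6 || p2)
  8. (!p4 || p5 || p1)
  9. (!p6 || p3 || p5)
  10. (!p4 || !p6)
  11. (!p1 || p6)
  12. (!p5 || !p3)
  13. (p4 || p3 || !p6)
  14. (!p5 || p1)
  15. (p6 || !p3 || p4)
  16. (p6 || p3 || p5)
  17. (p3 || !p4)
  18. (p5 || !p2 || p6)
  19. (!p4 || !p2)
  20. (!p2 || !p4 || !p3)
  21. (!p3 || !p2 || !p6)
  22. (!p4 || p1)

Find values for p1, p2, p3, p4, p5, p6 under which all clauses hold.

Set p1 = True and propagate.
  then p6 is forced to True.
  then p4 is forced to False.
  then p2 is forced to False.
  then p5 is forced to False.
  then p3 is forced to True.

p1=1, p2=0, p3=1, p4=0, p5=0, p6=1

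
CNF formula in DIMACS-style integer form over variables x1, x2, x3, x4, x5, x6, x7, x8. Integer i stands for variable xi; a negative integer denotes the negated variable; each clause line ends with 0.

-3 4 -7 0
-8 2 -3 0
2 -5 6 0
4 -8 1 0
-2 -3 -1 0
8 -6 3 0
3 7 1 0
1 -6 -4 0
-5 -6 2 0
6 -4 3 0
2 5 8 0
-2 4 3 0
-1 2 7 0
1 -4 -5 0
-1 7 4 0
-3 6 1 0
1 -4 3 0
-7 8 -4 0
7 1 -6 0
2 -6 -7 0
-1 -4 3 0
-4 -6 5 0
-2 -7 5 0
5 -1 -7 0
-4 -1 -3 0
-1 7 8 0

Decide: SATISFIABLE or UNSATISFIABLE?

UNSATISFIABLE

x1 = True:
  x2 = True:
    propagation gives x3=False, x4=True; an empty clause results — contradiction.
  x2 = False:
    propagation gives x7=True, x6=False, x5=False; an empty clause results — contradiction.
x1 = False:
  x4 = True:
    propagation gives x6=False, x3=True; an empty clause results — contradiction.
  x4 = False:
    x2 = True:
      propagation gives x3=True, x7=False, x6=True; contradiction.
    x2 = False:
      propagation gives x5=True, x6=True; contradiction.
Every branch closes, so no satisfying assignment exists.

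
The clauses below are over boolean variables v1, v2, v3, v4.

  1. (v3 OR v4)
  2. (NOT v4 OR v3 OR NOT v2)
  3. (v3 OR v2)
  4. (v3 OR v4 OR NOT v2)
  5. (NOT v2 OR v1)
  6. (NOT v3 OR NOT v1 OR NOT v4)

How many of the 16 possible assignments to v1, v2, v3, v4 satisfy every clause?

Satisfying assignments:
  v1=0 v2=0 v3=1 v4=0
  v1=0 v2=0 v3=1 v4=1
  v1=1 v2=0 v3=1 v4=0
  v1=1 v2=1 v3=1 v4=0
Count: 4.

4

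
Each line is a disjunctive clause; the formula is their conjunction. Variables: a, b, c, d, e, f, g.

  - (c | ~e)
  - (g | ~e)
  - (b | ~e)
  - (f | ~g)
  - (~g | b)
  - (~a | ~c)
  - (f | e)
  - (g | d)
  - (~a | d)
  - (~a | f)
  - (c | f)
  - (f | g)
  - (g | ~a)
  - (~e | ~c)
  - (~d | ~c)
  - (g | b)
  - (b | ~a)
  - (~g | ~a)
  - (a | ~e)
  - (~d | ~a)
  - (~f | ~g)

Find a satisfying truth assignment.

a = 0  b = 1  c = 0  d = 1  e = 0  f = 1  g = 0

Check each clause:
  1. (~e | c) — ~e is true.
  2. (g | ~e) — ~e is true.
  3. (~e | b) — b is true.
  4. (~g | f) — ~g is true.
  5. (b | ~g) — ~g is true.
  6. (~c | ~a) — ~c is true.
  7. (f | e) — f is true.
  8. (g | d) — d is true.
  9. (~a | d) — d is true.
  10. (f | ~a) — f is true.
  11. (c | f) — f is true.
  12. (f | g) — f is true.
  13. (g | ~a) — ~a is true.
  14. (~e | ~c) — ~e is true.
  15. (~d | ~c) — ~c is true.
  16. (b | g) — b is true.
  17. (~a | b) — b is true.
  18. (~a | ~g) — ~g is true.
  19. (a | ~e) — ~e is true.
  20. (~d | ~a) — ~a is true.
  21. (~f | ~g) — ~g is true.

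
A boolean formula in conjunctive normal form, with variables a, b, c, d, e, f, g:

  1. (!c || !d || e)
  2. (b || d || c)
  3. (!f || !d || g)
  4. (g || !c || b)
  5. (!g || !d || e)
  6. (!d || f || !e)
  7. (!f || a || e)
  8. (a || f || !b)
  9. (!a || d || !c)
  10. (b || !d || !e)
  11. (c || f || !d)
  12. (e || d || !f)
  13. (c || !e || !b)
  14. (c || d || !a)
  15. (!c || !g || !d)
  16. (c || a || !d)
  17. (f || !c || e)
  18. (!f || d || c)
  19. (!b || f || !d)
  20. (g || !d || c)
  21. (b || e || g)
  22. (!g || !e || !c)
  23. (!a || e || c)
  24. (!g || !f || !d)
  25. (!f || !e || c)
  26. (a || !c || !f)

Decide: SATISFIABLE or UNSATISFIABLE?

UNSATISFIABLE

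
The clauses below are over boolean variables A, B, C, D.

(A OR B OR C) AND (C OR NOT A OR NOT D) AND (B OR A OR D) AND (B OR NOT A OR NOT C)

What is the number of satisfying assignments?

9

Split on A, then B.
  A=1, B=1: remaining (C,D) ∈ {(0,0); (1,0); (1,1)} — 3.
  A=1, B=0: remaining (C,D) ∈ {(0,0)} — 1.
  A=0, B=1: remaining (C,D) ∈ {(0,0); (0,1); (1,0); (1,1)} — 4.
  A=0, B=0: remaining (C,D) ∈ {(1,1)} — 1.
Total: 3 + 1 + 4 + 1 = 9.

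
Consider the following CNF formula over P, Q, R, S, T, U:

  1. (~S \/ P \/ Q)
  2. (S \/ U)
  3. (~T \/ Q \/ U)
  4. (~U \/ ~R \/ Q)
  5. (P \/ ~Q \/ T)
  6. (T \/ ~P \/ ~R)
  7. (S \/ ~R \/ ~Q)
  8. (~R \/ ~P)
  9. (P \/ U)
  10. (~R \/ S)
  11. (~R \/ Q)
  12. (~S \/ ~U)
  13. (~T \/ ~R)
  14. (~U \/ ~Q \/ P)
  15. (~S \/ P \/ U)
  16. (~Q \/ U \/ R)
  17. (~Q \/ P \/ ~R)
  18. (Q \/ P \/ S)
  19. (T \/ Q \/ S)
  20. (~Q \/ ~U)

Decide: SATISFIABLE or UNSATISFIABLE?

Try P = True.
  then R is forced to False.
Set Q = False and propagate.
The remaining clauses are satisfied by S = False, T = True, U = True.
Every clause has at least one true literal under this assignment.
So P=True, Q=False, R=False, S=False, T=True, U=True is a satisfying assignment.

SATISFIABLE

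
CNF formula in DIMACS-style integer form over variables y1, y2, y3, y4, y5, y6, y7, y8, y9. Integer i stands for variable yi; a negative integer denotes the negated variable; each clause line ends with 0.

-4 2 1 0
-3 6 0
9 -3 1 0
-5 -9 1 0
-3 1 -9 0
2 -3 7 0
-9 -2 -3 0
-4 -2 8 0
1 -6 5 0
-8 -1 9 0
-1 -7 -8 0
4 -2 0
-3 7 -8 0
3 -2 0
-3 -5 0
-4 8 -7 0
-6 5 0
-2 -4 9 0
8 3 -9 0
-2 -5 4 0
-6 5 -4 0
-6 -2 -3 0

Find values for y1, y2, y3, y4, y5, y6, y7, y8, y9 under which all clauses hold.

y1=T  y2=F  y3=F  y4=T  y5=T  y6=F  y7=F  y8=T  y9=T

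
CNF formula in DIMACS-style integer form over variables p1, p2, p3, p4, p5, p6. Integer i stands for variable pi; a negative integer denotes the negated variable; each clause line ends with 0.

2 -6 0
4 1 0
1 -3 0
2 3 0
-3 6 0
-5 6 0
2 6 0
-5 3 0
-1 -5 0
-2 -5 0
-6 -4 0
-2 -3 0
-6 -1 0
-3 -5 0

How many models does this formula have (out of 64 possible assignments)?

3

The models are:
  p1=F p2=T p3=F p4=T p5=F p6=F
  p1=T p2=T p3=F p4=F p5=F p6=F
  p1=T p2=T p3=F p4=T p5=F p6=F
That's 3 in total.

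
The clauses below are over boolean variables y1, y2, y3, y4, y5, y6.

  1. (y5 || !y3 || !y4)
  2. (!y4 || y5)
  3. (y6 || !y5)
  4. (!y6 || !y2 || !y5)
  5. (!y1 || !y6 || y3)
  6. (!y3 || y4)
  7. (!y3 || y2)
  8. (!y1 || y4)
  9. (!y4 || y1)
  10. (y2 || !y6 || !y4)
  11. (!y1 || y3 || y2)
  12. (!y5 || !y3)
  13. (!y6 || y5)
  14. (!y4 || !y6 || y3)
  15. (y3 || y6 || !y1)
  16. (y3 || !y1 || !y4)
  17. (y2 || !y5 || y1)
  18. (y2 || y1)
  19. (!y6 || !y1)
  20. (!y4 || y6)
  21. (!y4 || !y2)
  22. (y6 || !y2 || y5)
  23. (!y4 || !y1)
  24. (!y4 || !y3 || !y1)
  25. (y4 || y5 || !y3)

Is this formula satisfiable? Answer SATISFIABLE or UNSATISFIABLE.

y4 = True:
  propagation gives y5=True, y6=True, y2=False; an empty clause results — contradiction.
y4 = False:
  y5 = True:
    propagation gives y6=True; an empty clause results — contradiction.
  y5 = False:
    propagation gives y6=False; an empty clause results — contradiction.
Every branch closes, so no satisfying assignment exists.

UNSATISFIABLE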